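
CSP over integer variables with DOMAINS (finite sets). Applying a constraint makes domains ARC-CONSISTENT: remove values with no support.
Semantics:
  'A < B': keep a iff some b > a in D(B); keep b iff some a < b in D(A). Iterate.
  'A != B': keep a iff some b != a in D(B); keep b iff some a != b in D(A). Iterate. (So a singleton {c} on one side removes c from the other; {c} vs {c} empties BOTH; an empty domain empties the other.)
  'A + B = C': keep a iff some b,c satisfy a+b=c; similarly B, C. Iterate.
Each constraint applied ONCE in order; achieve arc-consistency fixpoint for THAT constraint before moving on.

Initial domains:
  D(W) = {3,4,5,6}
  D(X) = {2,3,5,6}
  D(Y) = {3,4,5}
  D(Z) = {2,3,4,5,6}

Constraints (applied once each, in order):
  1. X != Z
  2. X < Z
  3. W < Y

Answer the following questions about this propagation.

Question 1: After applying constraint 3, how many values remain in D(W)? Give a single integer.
Constraint 1 (X != Z) on D(X)={2,3,5,6} D(Z)={2,3,4,5,6}: no change
Constraint 2 (X < Z) on D(X)={2,3,5,6} D(Z)={2,3,4,5,6}: X {2,3,5,6}->{2,3,5}; Z {2,3,4,5,6}->{3,4,5,6}
Constraint 3 (W < Y) on D(W)={3,4,5,6} D(Y)={3,4,5}: W {3,4,5,6}->{3,4}; Y {3,4,5}->{4,5}
So after constraint 3: D(W)={3,4}, size = 2

Answer: 2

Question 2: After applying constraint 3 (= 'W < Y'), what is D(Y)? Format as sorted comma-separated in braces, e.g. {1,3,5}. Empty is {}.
Answer: {4,5}

Derivation:
Constraint 1 (X != Z) on D(X)={2,3,5,6} D(Z)={2,3,4,5,6}: no change
Constraint 2 (X < Z) on D(X)={2,3,5,6} D(Z)={2,3,4,5,6}: X {2,3,5,6}->{2,3,5}; Z {2,3,4,5,6}->{3,4,5,6}
Constraint 3 (W < Y) on D(W)={3,4,5,6} D(Y)={3,4,5}: W {3,4,5,6}->{3,4}; Y {3,4,5}->{4,5}
So after constraint 3: D(Y) = {4,5}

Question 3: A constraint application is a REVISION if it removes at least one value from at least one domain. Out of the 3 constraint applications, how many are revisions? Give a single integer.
Constraint 1 (X != Z) on D(X)={2,3,5,6} D(Z)={2,3,4,5,6}: no change => not a revision
Constraint 2 (X < Z) on D(X)={2,3,5,6} D(Z)={2,3,4,5,6}: X {2,3,5,6}->{2,3,5}; Z {2,3,4,5,6}->{3,4,5,6} => REVISION
Constraint 3 (W < Y) on D(W)={3,4,5,6} D(Y)={3,4,5}: W {3,4,5,6}->{3,4}; Y {3,4,5}->{4,5} => REVISION
Total revisions = 2

Answer: 2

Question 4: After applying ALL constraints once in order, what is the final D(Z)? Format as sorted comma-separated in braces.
Constraint 1 (X != Z) on D(X)={2,3,5,6} D(Z)={2,3,4,5,6}: no change
Constraint 2 (X < Z) on D(X)={2,3,5,6} D(Z)={2,3,4,5,6}: X {2,3,5,6}->{2,3,5}; Z {2,3,4,5,6}->{3,4,5,6}
Constraint 3 (W < Y) on D(W)={3,4,5,6} D(Y)={3,4,5}: W {3,4,5,6}->{3,4}; Y {3,4,5}->{4,5}
So after all 3 constraints: D(Z) = {3,4,5,6}

Answer: {3,4,5,6}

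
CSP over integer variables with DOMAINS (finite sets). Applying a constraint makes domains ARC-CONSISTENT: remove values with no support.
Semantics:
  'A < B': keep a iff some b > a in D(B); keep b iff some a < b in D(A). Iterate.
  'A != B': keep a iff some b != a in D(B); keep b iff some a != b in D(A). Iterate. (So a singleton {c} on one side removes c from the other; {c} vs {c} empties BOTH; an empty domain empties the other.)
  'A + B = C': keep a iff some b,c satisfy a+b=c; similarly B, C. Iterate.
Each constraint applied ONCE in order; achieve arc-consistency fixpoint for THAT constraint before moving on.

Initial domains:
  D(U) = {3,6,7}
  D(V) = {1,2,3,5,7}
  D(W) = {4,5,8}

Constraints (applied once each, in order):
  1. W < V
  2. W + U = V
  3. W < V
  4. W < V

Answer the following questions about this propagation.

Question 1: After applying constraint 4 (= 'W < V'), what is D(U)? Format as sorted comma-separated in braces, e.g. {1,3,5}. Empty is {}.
Constraint 1 (W < V) on D(W)={4,5,8} D(V)={1,2,3,5,7}: W {4,5,8}->{4,5}; V {1,2,3,5,7}->{5,7}
Constraint 2 (W + U = V) on D(W)={4,5} D(U)={3,6,7} D(V)={5,7}: W {4,5}->{4}; U {3,6,7}->{3}; V {5,7}->{7}
Constraint 3 (W < V) on D(W)={4} D(V)={7}: no change
Constraint 4 (W < V) on D(W)={4} D(V)={7}: no change
So after constraint 4: D(U) = {3}

Answer: {3}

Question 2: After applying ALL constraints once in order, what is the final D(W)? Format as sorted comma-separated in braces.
Answer: {4}

Derivation:
Constraint 1 (W < V) on D(W)={4,5,8} D(V)={1,2,3,5,7}: W {4,5,8}->{4,5}; V {1,2,3,5,7}->{5,7}
Constraint 2 (W + U = V) on D(W)={4,5} D(U)={3,6,7} D(V)={5,7}: W {4,5}->{4}; U {3,6,7}->{3}; V {5,7}->{7}
Constraint 3 (W < V) on D(W)={4} D(V)={7}: no change
Constraint 4 (W < V) on D(W)={4} D(V)={7}: no change
So after all 4 constraints: D(W) = {4}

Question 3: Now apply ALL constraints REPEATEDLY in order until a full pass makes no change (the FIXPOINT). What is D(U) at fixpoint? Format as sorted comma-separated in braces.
Answer: {3}

Derivation:
pass 0 (initial): D(U)={3,6,7}
pass 1: U {3,6,7}->{3}; V {1,2,3,5,7}->{7}; W {4,5,8}->{4}
pass 2: no change
Fixpoint after 2 passes: D(U) = {3}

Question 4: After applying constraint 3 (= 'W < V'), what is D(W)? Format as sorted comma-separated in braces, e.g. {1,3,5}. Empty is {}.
Constraint 1 (W < V) on D(W)={4,5,8} D(V)={1,2,3,5,7}: W {4,5,8}->{4,5}; V {1,2,3,5,7}->{5,7}
Constraint 2 (W + U = V) on D(W)={4,5} D(U)={3,6,7} D(V)={5,7}: W {4,5}->{4}; U {3,6,7}->{3}; V {5,7}->{7}
Constraint 3 (W < V) on D(W)={4} D(V)={7}: no change
So after constraint 3: D(W) = {4}

Answer: {4}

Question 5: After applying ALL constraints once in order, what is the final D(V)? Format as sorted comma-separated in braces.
Answer: {7}

Derivation:
Constraint 1 (W < V) on D(W)={4,5,8} D(V)={1,2,3,5,7}: W {4,5,8}->{4,5}; V {1,2,3,5,7}->{5,7}
Constraint 2 (W + U = V) on D(W)={4,5} D(U)={3,6,7} D(V)={5,7}: W {4,5}->{4}; U {3,6,7}->{3}; V {5,7}->{7}
Constraint 3 (W < V) on D(W)={4} D(V)={7}: no change
Constraint 4 (W < V) on D(W)={4} D(V)={7}: no change
So after all 4 constraints: D(V) = {7}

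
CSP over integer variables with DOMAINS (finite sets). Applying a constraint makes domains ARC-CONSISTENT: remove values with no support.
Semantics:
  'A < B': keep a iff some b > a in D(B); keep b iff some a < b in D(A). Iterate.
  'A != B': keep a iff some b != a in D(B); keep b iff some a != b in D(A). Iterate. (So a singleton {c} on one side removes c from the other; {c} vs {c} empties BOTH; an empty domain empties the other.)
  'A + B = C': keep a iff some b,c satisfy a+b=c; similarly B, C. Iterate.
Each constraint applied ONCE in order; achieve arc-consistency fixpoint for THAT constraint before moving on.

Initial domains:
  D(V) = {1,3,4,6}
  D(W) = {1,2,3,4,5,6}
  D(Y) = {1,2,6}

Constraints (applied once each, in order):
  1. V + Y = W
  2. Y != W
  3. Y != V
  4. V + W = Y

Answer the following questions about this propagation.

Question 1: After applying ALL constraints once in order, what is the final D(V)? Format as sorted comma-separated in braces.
Answer: {}

Derivation:
Constraint 1 (V + Y = W) on D(V)={1,3,4,6} D(Y)={1,2,6} D(W)={1,2,3,4,5,6}: V {1,3,4,6}->{1,3,4}; Y {1,2,6}->{1,2}; W {1,2,3,4,5,6}->{2,3,4,5,6}
Constraint 2 (Y != W) on D(Y)={1,2} D(W)={2,3,4,5,6}: no change
Constraint 3 (Y != V) on D(Y)={1,2} D(V)={1,3,4}: no change
Constraint 4 (V + W = Y) on D(V)={1,3,4} D(W)={2,3,4,5,6} D(Y)={1,2}: V {1,3,4}->{}; W {2,3,4,5,6}->{}; Y {1,2}->{}
So after all 4 constraints: D(V) = {}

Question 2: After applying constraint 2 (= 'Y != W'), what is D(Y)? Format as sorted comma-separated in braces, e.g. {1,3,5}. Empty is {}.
Constraint 1 (V + Y = W) on D(V)={1,3,4,6} D(Y)={1,2,6} D(W)={1,2,3,4,5,6}: V {1,3,4,6}->{1,3,4}; Y {1,2,6}->{1,2}; W {1,2,3,4,5,6}->{2,3,4,5,6}
Constraint 2 (Y != W) on D(Y)={1,2} D(W)={2,3,4,5,6}: no change
So after constraint 2: D(Y) = {1,2}

Answer: {1,2}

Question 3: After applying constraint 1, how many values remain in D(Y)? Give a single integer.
Constraint 1 (V + Y = W) on D(V)={1,3,4,6} D(Y)={1,2,6} D(W)={1,2,3,4,5,6}: V {1,3,4,6}->{1,3,4}; Y {1,2,6}->{1,2}; W {1,2,3,4,5,6}->{2,3,4,5,6}
So after constraint 1: D(Y)={1,2}, size = 2

Answer: 2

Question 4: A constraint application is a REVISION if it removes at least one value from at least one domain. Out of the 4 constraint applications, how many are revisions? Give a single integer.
Answer: 2

Derivation:
Constraint 1 (V + Y = W) on D(V)={1,3,4,6} D(Y)={1,2,6} D(W)={1,2,3,4,5,6}: V {1,3,4,6}->{1,3,4}; Y {1,2,6}->{1,2}; W {1,2,3,4,5,6}->{2,3,4,5,6} => REVISION
Constraint 2 (Y != W) on D(Y)={1,2} D(W)={2,3,4,5,6}: no change => not a revision
Constraint 3 (Y != V) on D(Y)={1,2} D(V)={1,3,4}: no change => not a revision
Constraint 4 (V + W = Y) on D(V)={1,3,4} D(W)={2,3,4,5,6} D(Y)={1,2}: V {1,3,4}->{}; W {2,3,4,5,6}->{}; Y {1,2}->{} => REVISION
Total revisions = 2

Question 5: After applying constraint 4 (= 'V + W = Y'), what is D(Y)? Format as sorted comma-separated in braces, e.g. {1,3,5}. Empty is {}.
Answer: {}

Derivation:
Constraint 1 (V + Y = W) on D(V)={1,3,4,6} D(Y)={1,2,6} D(W)={1,2,3,4,5,6}: V {1,3,4,6}->{1,3,4}; Y {1,2,6}->{1,2}; W {1,2,3,4,5,6}->{2,3,4,5,6}
Constraint 2 (Y != W) on D(Y)={1,2} D(W)={2,3,4,5,6}: no change
Constraint 3 (Y != V) on D(Y)={1,2} D(V)={1,3,4}: no change
Constraint 4 (V + W = Y) on D(V)={1,3,4} D(W)={2,3,4,5,6} D(Y)={1,2}: V {1,3,4}->{}; W {2,3,4,5,6}->{}; Y {1,2}->{}
So after constraint 4: D(Y) = {}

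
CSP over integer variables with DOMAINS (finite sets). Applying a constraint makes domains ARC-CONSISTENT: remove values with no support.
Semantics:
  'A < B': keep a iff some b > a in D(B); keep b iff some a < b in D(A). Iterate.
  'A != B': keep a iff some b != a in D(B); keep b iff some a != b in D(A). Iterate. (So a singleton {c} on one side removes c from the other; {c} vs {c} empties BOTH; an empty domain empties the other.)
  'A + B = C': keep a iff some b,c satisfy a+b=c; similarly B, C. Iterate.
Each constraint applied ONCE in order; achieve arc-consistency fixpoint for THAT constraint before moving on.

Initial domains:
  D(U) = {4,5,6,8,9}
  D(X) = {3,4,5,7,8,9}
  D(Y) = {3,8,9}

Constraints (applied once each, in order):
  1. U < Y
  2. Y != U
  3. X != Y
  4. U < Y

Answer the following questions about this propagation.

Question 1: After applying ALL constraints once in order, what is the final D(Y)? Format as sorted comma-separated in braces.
Answer: {8,9}

Derivation:
Constraint 1 (U < Y) on D(U)={4,5,6,8,9} D(Y)={3,8,9}: U {4,5,6,8,9}->{4,5,6,8}; Y {3,8,9}->{8,9}
Constraint 2 (Y != U) on D(Y)={8,9} D(U)={4,5,6,8}: no change
Constraint 3 (X != Y) on D(X)={3,4,5,7,8,9} D(Y)={8,9}: no change
Constraint 4 (U < Y) on D(U)={4,5,6,8} D(Y)={8,9}: no change
So after all 4 constraints: D(Y) = {8,9}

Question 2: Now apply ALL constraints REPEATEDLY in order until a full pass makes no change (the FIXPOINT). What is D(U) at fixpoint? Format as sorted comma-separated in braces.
pass 0 (initial): D(U)={4,5,6,8,9}
pass 1: U {4,5,6,8,9}->{4,5,6,8}; Y {3,8,9}->{8,9}
pass 2: no change
Fixpoint after 2 passes: D(U) = {4,5,6,8}

Answer: {4,5,6,8}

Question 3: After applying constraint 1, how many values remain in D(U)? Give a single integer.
Constraint 1 (U < Y) on D(U)={4,5,6,8,9} D(Y)={3,8,9}: U {4,5,6,8,9}->{4,5,6,8}; Y {3,8,9}->{8,9}
So after constraint 1: D(U)={4,5,6,8}, size = 4

Answer: 4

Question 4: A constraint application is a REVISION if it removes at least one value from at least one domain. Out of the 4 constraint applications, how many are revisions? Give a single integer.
Constraint 1 (U < Y) on D(U)={4,5,6,8,9} D(Y)={3,8,9}: U {4,5,6,8,9}->{4,5,6,8}; Y {3,8,9}->{8,9} => REVISION
Constraint 2 (Y != U) on D(Y)={8,9} D(U)={4,5,6,8}: no change => not a revision
Constraint 3 (X != Y) on D(X)={3,4,5,7,8,9} D(Y)={8,9}: no change => not a revision
Constraint 4 (U < Y) on D(U)={4,5,6,8} D(Y)={8,9}: no change => not a revision
Total revisions = 1

Answer: 1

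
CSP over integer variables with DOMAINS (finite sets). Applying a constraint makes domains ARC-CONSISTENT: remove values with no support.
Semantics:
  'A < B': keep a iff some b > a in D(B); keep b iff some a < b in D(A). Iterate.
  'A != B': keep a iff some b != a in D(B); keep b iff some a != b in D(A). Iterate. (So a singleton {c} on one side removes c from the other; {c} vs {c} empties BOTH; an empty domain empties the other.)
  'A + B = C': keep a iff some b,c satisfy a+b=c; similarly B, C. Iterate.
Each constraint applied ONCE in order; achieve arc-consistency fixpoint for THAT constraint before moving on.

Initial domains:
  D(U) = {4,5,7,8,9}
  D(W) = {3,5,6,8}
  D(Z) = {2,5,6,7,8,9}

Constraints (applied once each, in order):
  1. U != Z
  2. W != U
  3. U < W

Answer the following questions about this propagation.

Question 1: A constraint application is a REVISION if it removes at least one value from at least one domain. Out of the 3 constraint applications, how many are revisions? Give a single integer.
Answer: 1

Derivation:
Constraint 1 (U != Z) on D(U)={4,5,7,8,9} D(Z)={2,5,6,7,8,9}: no change => not a revision
Constraint 2 (W != U) on D(W)={3,5,6,8} D(U)={4,5,7,8,9}: no change => not a revision
Constraint 3 (U < W) on D(U)={4,5,7,8,9} D(W)={3,5,6,8}: U {4,5,7,8,9}->{4,5,7}; W {3,5,6,8}->{5,6,8} => REVISION
Total revisions = 1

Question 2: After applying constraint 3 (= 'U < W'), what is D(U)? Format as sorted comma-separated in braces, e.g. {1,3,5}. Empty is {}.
Constraint 1 (U != Z) on D(U)={4,5,7,8,9} D(Z)={2,5,6,7,8,9}: no change
Constraint 2 (W != U) on D(W)={3,5,6,8} D(U)={4,5,7,8,9}: no change
Constraint 3 (U < W) on D(U)={4,5,7,8,9} D(W)={3,5,6,8}: U {4,5,7,8,9}->{4,5,7}; W {3,5,6,8}->{5,6,8}
So after constraint 3: D(U) = {4,5,7}

Answer: {4,5,7}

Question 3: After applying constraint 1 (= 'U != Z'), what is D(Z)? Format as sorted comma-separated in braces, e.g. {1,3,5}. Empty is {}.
Answer: {2,5,6,7,8,9}

Derivation:
Constraint 1 (U != Z) on D(U)={4,5,7,8,9} D(Z)={2,5,6,7,8,9}: no change
So after constraint 1: D(Z) = {2,5,6,7,8,9}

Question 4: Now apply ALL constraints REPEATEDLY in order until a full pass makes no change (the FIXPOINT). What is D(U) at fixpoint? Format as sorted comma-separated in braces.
Answer: {4,5,7}

Derivation:
pass 0 (initial): D(U)={4,5,7,8,9}
pass 1: U {4,5,7,8,9}->{4,5,7}; W {3,5,6,8}->{5,6,8}
pass 2: no change
Fixpoint after 2 passes: D(U) = {4,5,7}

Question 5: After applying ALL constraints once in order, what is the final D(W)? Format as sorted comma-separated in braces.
Constraint 1 (U != Z) on D(U)={4,5,7,8,9} D(Z)={2,5,6,7,8,9}: no change
Constraint 2 (W != U) on D(W)={3,5,6,8} D(U)={4,5,7,8,9}: no change
Constraint 3 (U < W) on D(U)={4,5,7,8,9} D(W)={3,5,6,8}: U {4,5,7,8,9}->{4,5,7}; W {3,5,6,8}->{5,6,8}
So after all 3 constraints: D(W) = {5,6,8}

Answer: {5,6,8}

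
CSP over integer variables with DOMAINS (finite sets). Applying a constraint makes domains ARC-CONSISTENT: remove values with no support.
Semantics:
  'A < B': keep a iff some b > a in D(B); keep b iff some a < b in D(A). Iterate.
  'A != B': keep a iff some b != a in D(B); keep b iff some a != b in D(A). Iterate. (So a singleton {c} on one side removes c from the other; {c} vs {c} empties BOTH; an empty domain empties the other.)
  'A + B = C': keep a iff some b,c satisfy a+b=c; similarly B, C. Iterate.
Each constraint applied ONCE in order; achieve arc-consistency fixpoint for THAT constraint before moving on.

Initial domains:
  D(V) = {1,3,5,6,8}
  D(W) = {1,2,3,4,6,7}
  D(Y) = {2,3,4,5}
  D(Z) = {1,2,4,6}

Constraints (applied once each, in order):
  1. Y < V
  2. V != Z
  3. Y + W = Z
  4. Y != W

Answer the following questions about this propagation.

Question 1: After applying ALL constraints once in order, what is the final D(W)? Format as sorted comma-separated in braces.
Answer: {1,2,3,4}

Derivation:
Constraint 1 (Y < V) on D(Y)={2,3,4,5} D(V)={1,3,5,6,8}: V {1,3,5,6,8}->{3,5,6,8}
Constraint 2 (V != Z) on D(V)={3,5,6,8} D(Z)={1,2,4,6}: no change
Constraint 3 (Y + W = Z) on D(Y)={2,3,4,5} D(W)={1,2,3,4,6,7} D(Z)={1,2,4,6}: W {1,2,3,4,6,7}->{1,2,3,4}; Z {1,2,4,6}->{4,6}
Constraint 4 (Y != W) on D(Y)={2,3,4,5} D(W)={1,2,3,4}: no change
So after all 4 constraints: D(W) = {1,2,3,4}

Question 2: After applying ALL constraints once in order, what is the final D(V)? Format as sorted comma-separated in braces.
Constraint 1 (Y < V) on D(Y)={2,3,4,5} D(V)={1,3,5,6,8}: V {1,3,5,6,8}->{3,5,6,8}
Constraint 2 (V != Z) on D(V)={3,5,6,8} D(Z)={1,2,4,6}: no change
Constraint 3 (Y + W = Z) on D(Y)={2,3,4,5} D(W)={1,2,3,4,6,7} D(Z)={1,2,4,6}: W {1,2,3,4,6,7}->{1,2,3,4}; Z {1,2,4,6}->{4,6}
Constraint 4 (Y != W) on D(Y)={2,3,4,5} D(W)={1,2,3,4}: no change
So after all 4 constraints: D(V) = {3,5,6,8}

Answer: {3,5,6,8}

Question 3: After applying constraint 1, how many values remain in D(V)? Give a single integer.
Answer: 4

Derivation:
Constraint 1 (Y < V) on D(Y)={2,3,4,5} D(V)={1,3,5,6,8}: V {1,3,5,6,8}->{3,5,6,8}
So after constraint 1: D(V)={3,5,6,8}, size = 4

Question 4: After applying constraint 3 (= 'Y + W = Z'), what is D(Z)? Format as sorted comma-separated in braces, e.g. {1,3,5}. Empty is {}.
Answer: {4,6}

Derivation:
Constraint 1 (Y < V) on D(Y)={2,3,4,5} D(V)={1,3,5,6,8}: V {1,3,5,6,8}->{3,5,6,8}
Constraint 2 (V != Z) on D(V)={3,5,6,8} D(Z)={1,2,4,6}: no change
Constraint 3 (Y + W = Z) on D(Y)={2,3,4,5} D(W)={1,2,3,4,6,7} D(Z)={1,2,4,6}: W {1,2,3,4,6,7}->{1,2,3,4}; Z {1,2,4,6}->{4,6}
So after constraint 3: D(Z) = {4,6}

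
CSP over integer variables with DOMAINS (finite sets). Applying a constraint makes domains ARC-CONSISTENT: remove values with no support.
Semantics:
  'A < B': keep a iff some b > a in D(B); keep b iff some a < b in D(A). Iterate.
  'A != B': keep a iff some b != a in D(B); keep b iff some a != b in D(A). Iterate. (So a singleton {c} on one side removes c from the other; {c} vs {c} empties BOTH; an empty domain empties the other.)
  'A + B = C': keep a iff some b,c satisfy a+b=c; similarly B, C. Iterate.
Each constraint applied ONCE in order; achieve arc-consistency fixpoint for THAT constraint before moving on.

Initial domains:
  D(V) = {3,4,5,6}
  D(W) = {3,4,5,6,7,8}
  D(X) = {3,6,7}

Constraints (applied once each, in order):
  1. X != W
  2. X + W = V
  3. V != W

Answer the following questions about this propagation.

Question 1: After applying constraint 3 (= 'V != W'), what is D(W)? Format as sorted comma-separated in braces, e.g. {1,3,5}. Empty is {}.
Constraint 1 (X != W) on D(X)={3,6,7} D(W)={3,4,5,6,7,8}: no change
Constraint 2 (X + W = V) on D(X)={3,6,7} D(W)={3,4,5,6,7,8} D(V)={3,4,5,6}: X {3,6,7}->{3}; W {3,4,5,6,7,8}->{3}; V {3,4,5,6}->{6}
Constraint 3 (V != W) on D(V)={6} D(W)={3}: no change
So after constraint 3: D(W) = {3}

Answer: {3}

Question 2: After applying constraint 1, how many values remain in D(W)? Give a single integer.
Answer: 6

Derivation:
Constraint 1 (X != W) on D(X)={3,6,7} D(W)={3,4,5,6,7,8}: no change
So after constraint 1: D(W)={3,4,5,6,7,8}, size = 6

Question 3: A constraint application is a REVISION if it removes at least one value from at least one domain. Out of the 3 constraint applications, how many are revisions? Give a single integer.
Answer: 1

Derivation:
Constraint 1 (X != W) on D(X)={3,6,7} D(W)={3,4,5,6,7,8}: no change => not a revision
Constraint 2 (X + W = V) on D(X)={3,6,7} D(W)={3,4,5,6,7,8} D(V)={3,4,5,6}: X {3,6,7}->{3}; W {3,4,5,6,7,8}->{3}; V {3,4,5,6}->{6} => REVISION
Constraint 3 (V != W) on D(V)={6} D(W)={3}: no change => not a revision
Total revisions = 1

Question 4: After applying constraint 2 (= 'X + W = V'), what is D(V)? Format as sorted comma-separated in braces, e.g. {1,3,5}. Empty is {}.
Answer: {6}

Derivation:
Constraint 1 (X != W) on D(X)={3,6,7} D(W)={3,4,5,6,7,8}: no change
Constraint 2 (X + W = V) on D(X)={3,6,7} D(W)={3,4,5,6,7,8} D(V)={3,4,5,6}: X {3,6,7}->{3}; W {3,4,5,6,7,8}->{3}; V {3,4,5,6}->{6}
So after constraint 2: D(V) = {6}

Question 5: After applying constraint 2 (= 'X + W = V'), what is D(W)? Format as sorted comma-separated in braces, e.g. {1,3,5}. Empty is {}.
Constraint 1 (X != W) on D(X)={3,6,7} D(W)={3,4,5,6,7,8}: no change
Constraint 2 (X + W = V) on D(X)={3,6,7} D(W)={3,4,5,6,7,8} D(V)={3,4,5,6}: X {3,6,7}->{3}; W {3,4,5,6,7,8}->{3}; V {3,4,5,6}->{6}
So after constraint 2: D(W) = {3}

Answer: {3}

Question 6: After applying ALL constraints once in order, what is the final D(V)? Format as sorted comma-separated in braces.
Answer: {6}

Derivation:
Constraint 1 (X != W) on D(X)={3,6,7} D(W)={3,4,5,6,7,8}: no change
Constraint 2 (X + W = V) on D(X)={3,6,7} D(W)={3,4,5,6,7,8} D(V)={3,4,5,6}: X {3,6,7}->{3}; W {3,4,5,6,7,8}->{3}; V {3,4,5,6}->{6}
Constraint 3 (V != W) on D(V)={6} D(W)={3}: no change
So after all 3 constraints: D(V) = {6}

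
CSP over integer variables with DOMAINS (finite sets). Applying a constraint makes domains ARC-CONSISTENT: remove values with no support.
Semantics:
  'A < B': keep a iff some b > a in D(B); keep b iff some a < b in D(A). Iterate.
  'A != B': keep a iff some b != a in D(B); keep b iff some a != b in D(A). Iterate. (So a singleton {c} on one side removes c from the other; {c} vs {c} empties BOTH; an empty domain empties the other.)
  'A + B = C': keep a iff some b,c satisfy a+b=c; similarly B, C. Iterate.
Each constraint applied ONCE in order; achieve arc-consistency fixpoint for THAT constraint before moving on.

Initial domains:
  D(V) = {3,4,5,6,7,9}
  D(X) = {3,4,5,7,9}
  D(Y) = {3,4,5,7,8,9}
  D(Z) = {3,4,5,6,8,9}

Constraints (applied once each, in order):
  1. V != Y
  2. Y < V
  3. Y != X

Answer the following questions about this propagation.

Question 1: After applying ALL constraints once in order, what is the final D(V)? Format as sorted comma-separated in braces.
Constraint 1 (V != Y) on D(V)={3,4,5,6,7,9} D(Y)={3,4,5,7,8,9}: no change
Constraint 2 (Y < V) on D(Y)={3,4,5,7,8,9} D(V)={3,4,5,6,7,9}: Y {3,4,5,7,8,9}->{3,4,5,7,8}; V {3,4,5,6,7,9}->{4,5,6,7,9}
Constraint 3 (Y != X) on D(Y)={3,4,5,7,8} D(X)={3,4,5,7,9}: no change
So after all 3 constraints: D(V) = {4,5,6,7,9}

Answer: {4,5,6,7,9}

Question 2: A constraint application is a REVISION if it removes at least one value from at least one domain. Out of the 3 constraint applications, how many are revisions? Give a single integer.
Constraint 1 (V != Y) on D(V)={3,4,5,6,7,9} D(Y)={3,4,5,7,8,9}: no change => not a revision
Constraint 2 (Y < V) on D(Y)={3,4,5,7,8,9} D(V)={3,4,5,6,7,9}: Y {3,4,5,7,8,9}->{3,4,5,7,8}; V {3,4,5,6,7,9}->{4,5,6,7,9} => REVISION
Constraint 3 (Y != X) on D(Y)={3,4,5,7,8} D(X)={3,4,5,7,9}: no change => not a revision
Total revisions = 1

Answer: 1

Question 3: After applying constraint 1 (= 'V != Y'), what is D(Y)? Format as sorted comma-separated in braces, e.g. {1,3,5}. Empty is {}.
Constraint 1 (V != Y) on D(V)={3,4,5,6,7,9} D(Y)={3,4,5,7,8,9}: no change
So after constraint 1: D(Y) = {3,4,5,7,8,9}

Answer: {3,4,5,7,8,9}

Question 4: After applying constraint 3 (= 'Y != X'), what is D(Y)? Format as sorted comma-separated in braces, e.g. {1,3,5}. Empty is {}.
Answer: {3,4,5,7,8}

Derivation:
Constraint 1 (V != Y) on D(V)={3,4,5,6,7,9} D(Y)={3,4,5,7,8,9}: no change
Constraint 2 (Y < V) on D(Y)={3,4,5,7,8,9} D(V)={3,4,5,6,7,9}: Y {3,4,5,7,8,9}->{3,4,5,7,8}; V {3,4,5,6,7,9}->{4,5,6,7,9}
Constraint 3 (Y != X) on D(Y)={3,4,5,7,8} D(X)={3,4,5,7,9}: no change
So after constraint 3: D(Y) = {3,4,5,7,8}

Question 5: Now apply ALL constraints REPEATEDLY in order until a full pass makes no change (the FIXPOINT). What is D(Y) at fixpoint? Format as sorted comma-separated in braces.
pass 0 (initial): D(Y)={3,4,5,7,8,9}
pass 1: V {3,4,5,6,7,9}->{4,5,6,7,9}; Y {3,4,5,7,8,9}->{3,4,5,7,8}
pass 2: no change
Fixpoint after 2 passes: D(Y) = {3,4,5,7,8}

Answer: {3,4,5,7,8}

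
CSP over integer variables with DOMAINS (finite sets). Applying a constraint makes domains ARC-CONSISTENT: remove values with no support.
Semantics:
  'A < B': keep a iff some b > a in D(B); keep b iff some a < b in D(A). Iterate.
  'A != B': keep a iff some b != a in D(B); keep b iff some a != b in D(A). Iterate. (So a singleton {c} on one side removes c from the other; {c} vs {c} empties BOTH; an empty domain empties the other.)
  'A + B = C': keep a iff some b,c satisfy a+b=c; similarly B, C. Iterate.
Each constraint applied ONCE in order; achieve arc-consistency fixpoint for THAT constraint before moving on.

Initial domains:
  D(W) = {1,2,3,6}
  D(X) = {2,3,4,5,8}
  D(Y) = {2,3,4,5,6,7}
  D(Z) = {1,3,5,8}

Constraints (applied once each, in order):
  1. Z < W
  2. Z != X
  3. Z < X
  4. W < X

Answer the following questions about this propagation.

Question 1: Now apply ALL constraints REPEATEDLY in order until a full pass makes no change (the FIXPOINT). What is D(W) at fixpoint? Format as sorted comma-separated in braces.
pass 0 (initial): D(W)={1,2,3,6}
pass 1: W {1,2,3,6}->{2,3,6}; X {2,3,4,5,8}->{3,4,5,8}; Z {1,3,5,8}->{1,3,5}
pass 2: no change
Fixpoint after 2 passes: D(W) = {2,3,6}

Answer: {2,3,6}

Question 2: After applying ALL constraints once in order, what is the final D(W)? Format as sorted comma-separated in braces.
Answer: {2,3,6}

Derivation:
Constraint 1 (Z < W) on D(Z)={1,3,5,8} D(W)={1,2,3,6}: Z {1,3,5,8}->{1,3,5}; W {1,2,3,6}->{2,3,6}
Constraint 2 (Z != X) on D(Z)={1,3,5} D(X)={2,3,4,5,8}: no change
Constraint 3 (Z < X) on D(Z)={1,3,5} D(X)={2,3,4,5,8}: no change
Constraint 4 (W < X) on D(W)={2,3,6} D(X)={2,3,4,5,8}: X {2,3,4,5,8}->{3,4,5,8}
So after all 4 constraints: D(W) = {2,3,6}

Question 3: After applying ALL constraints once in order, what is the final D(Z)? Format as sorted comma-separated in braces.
Answer: {1,3,5}

Derivation:
Constraint 1 (Z < W) on D(Z)={1,3,5,8} D(W)={1,2,3,6}: Z {1,3,5,8}->{1,3,5}; W {1,2,3,6}->{2,3,6}
Constraint 2 (Z != X) on D(Z)={1,3,5} D(X)={2,3,4,5,8}: no change
Constraint 3 (Z < X) on D(Z)={1,3,5} D(X)={2,3,4,5,8}: no change
Constraint 4 (W < X) on D(W)={2,3,6} D(X)={2,3,4,5,8}: X {2,3,4,5,8}->{3,4,5,8}
So after all 4 constraints: D(Z) = {1,3,5}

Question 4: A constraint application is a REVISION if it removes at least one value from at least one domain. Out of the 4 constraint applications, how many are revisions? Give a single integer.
Answer: 2

Derivation:
Constraint 1 (Z < W) on D(Z)={1,3,5,8} D(W)={1,2,3,6}: Z {1,3,5,8}->{1,3,5}; W {1,2,3,6}->{2,3,6} => REVISION
Constraint 2 (Z != X) on D(Z)={1,3,5} D(X)={2,3,4,5,8}: no change => not a revision
Constraint 3 (Z < X) on D(Z)={1,3,5} D(X)={2,3,4,5,8}: no change => not a revision
Constraint 4 (W < X) on D(W)={2,3,6} D(X)={2,3,4,5,8}: X {2,3,4,5,8}->{3,4,5,8} => REVISION
Total revisions = 2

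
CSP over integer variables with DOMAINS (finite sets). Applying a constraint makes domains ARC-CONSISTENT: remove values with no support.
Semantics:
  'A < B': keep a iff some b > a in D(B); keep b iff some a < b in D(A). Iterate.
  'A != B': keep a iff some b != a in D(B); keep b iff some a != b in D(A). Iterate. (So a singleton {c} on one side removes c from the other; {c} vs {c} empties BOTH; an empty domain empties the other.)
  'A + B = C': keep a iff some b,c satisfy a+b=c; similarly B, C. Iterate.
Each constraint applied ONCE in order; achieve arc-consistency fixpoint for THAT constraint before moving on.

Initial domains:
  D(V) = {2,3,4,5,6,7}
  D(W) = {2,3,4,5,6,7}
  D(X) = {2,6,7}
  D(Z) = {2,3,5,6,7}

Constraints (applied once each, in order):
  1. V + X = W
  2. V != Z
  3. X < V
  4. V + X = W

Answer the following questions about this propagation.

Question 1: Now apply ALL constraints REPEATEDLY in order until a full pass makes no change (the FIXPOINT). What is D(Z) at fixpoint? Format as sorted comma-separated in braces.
Answer: {2,3,5,6,7}

Derivation:
pass 0 (initial): D(Z)={2,3,5,6,7}
pass 1: V {2,3,4,5,6,7}->{3,4,5}; W {2,3,4,5,6,7}->{5,6,7}; X {2,6,7}->{2}
pass 2: no change
Fixpoint after 2 passes: D(Z) = {2,3,5,6,7}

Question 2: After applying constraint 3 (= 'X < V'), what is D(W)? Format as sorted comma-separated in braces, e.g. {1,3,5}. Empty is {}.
Constraint 1 (V + X = W) on D(V)={2,3,4,5,6,7} D(X)={2,6,7} D(W)={2,3,4,5,6,7}: V {2,3,4,5,6,7}->{2,3,4,5}; X {2,6,7}->{2}; W {2,3,4,5,6,7}->{4,5,6,7}
Constraint 2 (V != Z) on D(V)={2,3,4,5} D(Z)={2,3,5,6,7}: no change
Constraint 3 (X < V) on D(X)={2} D(V)={2,3,4,5}: V {2,3,4,5}->{3,4,5}
So after constraint 3: D(W) = {4,5,6,7}

Answer: {4,5,6,7}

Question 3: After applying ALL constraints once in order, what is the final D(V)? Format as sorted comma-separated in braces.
Answer: {3,4,5}

Derivation:
Constraint 1 (V + X = W) on D(V)={2,3,4,5,6,7} D(X)={2,6,7} D(W)={2,3,4,5,6,7}: V {2,3,4,5,6,7}->{2,3,4,5}; X {2,6,7}->{2}; W {2,3,4,5,6,7}->{4,5,6,7}
Constraint 2 (V != Z) on D(V)={2,3,4,5} D(Z)={2,3,5,6,7}: no change
Constraint 3 (X < V) on D(X)={2} D(V)={2,3,4,5}: V {2,3,4,5}->{3,4,5}
Constraint 4 (V + X = W) on D(V)={3,4,5} D(X)={2} D(W)={4,5,6,7}: W {4,5,6,7}->{5,6,7}
So after all 4 constraints: D(V) = {3,4,5}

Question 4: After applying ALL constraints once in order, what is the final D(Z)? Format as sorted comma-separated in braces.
Answer: {2,3,5,6,7}

Derivation:
Constraint 1 (V + X = W) on D(V)={2,3,4,5,6,7} D(X)={2,6,7} D(W)={2,3,4,5,6,7}: V {2,3,4,5,6,7}->{2,3,4,5}; X {2,6,7}->{2}; W {2,3,4,5,6,7}->{4,5,6,7}
Constraint 2 (V != Z) on D(V)={2,3,4,5} D(Z)={2,3,5,6,7}: no change
Constraint 3 (X < V) on D(X)={2} D(V)={2,3,4,5}: V {2,3,4,5}->{3,4,5}
Constraint 4 (V + X = W) on D(V)={3,4,5} D(X)={2} D(W)={4,5,6,7}: W {4,5,6,7}->{5,6,7}
So after all 4 constraints: D(Z) = {2,3,5,6,7}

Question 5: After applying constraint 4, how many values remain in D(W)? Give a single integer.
Answer: 3

Derivation:
Constraint 1 (V + X = W) on D(V)={2,3,4,5,6,7} D(X)={2,6,7} D(W)={2,3,4,5,6,7}: V {2,3,4,5,6,7}->{2,3,4,5}; X {2,6,7}->{2}; W {2,3,4,5,6,7}->{4,5,6,7}
Constraint 2 (V != Z) on D(V)={2,3,4,5} D(Z)={2,3,5,6,7}: no change
Constraint 3 (X < V) on D(X)={2} D(V)={2,3,4,5}: V {2,3,4,5}->{3,4,5}
Constraint 4 (V + X = W) on D(V)={3,4,5} D(X)={2} D(W)={4,5,6,7}: W {4,5,6,7}->{5,6,7}
So after constraint 4: D(W)={5,6,7}, size = 3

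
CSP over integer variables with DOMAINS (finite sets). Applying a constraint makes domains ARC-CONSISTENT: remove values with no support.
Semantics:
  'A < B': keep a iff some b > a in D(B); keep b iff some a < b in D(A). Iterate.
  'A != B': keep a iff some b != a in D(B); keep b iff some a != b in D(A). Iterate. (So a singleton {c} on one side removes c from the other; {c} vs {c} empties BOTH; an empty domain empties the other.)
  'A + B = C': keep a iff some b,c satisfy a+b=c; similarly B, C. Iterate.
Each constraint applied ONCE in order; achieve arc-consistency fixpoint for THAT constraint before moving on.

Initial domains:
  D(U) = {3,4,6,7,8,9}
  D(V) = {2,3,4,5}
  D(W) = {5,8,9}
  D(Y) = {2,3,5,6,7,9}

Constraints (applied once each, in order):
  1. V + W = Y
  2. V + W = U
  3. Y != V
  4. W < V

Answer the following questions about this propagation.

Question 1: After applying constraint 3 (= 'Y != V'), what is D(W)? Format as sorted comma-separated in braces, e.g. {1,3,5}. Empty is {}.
Constraint 1 (V + W = Y) on D(V)={2,3,4,5} D(W)={5,8,9} D(Y)={2,3,5,6,7,9}: V {2,3,4,5}->{2,4}; W {5,8,9}->{5}; Y {2,3,5,6,7,9}->{7,9}
Constraint 2 (V + W = U) on D(V)={2,4} D(W)={5} D(U)={3,4,6,7,8,9}: U {3,4,6,7,8,9}->{7,9}
Constraint 3 (Y != V) on D(Y)={7,9} D(V)={2,4}: no change
So after constraint 3: D(W) = {5}

Answer: {5}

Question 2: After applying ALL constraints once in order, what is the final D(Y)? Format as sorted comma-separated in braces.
Constraint 1 (V + W = Y) on D(V)={2,3,4,5} D(W)={5,8,9} D(Y)={2,3,5,6,7,9}: V {2,3,4,5}->{2,4}; W {5,8,9}->{5}; Y {2,3,5,6,7,9}->{7,9}
Constraint 2 (V + W = U) on D(V)={2,4} D(W)={5} D(U)={3,4,6,7,8,9}: U {3,4,6,7,8,9}->{7,9}
Constraint 3 (Y != V) on D(Y)={7,9} D(V)={2,4}: no change
Constraint 4 (W < V) on D(W)={5} D(V)={2,4}: W {5}->{}; V {2,4}->{}
So after all 4 constraints: D(Y) = {7,9}

Answer: {7,9}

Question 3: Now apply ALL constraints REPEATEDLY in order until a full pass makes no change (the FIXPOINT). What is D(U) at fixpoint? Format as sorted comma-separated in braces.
pass 0 (initial): D(U)={3,4,6,7,8,9}
pass 1: U {3,4,6,7,8,9}->{7,9}; V {2,3,4,5}->{}; W {5,8,9}->{}; Y {2,3,5,6,7,9}->{7,9}
pass 2: U {7,9}->{}; Y {7,9}->{}
pass 3: no change
Fixpoint after 3 passes: D(U) = {}

Answer: {}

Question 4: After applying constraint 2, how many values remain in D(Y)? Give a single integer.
Answer: 2

Derivation:
Constraint 1 (V + W = Y) on D(V)={2,3,4,5} D(W)={5,8,9} D(Y)={2,3,5,6,7,9}: V {2,3,4,5}->{2,4}; W {5,8,9}->{5}; Y {2,3,5,6,7,9}->{7,9}
Constraint 2 (V + W = U) on D(V)={2,4} D(W)={5} D(U)={3,4,6,7,8,9}: U {3,4,6,7,8,9}->{7,9}
So after constraint 2: D(Y)={7,9}, size = 2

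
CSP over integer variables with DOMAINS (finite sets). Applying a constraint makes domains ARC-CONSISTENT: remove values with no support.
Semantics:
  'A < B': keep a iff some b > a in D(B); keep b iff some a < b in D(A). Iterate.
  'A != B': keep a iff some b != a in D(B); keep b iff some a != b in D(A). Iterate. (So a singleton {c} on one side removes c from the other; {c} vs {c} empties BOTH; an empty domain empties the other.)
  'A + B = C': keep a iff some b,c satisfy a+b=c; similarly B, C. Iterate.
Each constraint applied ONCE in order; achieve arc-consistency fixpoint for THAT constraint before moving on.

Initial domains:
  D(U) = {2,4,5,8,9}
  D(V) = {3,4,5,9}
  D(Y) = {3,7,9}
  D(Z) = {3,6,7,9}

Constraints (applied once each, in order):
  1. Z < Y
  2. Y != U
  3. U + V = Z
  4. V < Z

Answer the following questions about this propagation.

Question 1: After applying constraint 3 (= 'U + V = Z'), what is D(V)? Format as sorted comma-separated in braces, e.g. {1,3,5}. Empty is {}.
Answer: {3,4,5}

Derivation:
Constraint 1 (Z < Y) on D(Z)={3,6,7,9} D(Y)={3,7,9}: Z {3,6,7,9}->{3,6,7}; Y {3,7,9}->{7,9}
Constraint 2 (Y != U) on D(Y)={7,9} D(U)={2,4,5,8,9}: no change
Constraint 3 (U + V = Z) on D(U)={2,4,5,8,9} D(V)={3,4,5,9} D(Z)={3,6,7}: U {2,4,5,8,9}->{2,4}; V {3,4,5,9}->{3,4,5}; Z {3,6,7}->{6,7}
So after constraint 3: D(V) = {3,4,5}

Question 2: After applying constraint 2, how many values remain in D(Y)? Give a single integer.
Constraint 1 (Z < Y) on D(Z)={3,6,7,9} D(Y)={3,7,9}: Z {3,6,7,9}->{3,6,7}; Y {3,7,9}->{7,9}
Constraint 2 (Y != U) on D(Y)={7,9} D(U)={2,4,5,8,9}: no change
So after constraint 2: D(Y)={7,9}, size = 2

Answer: 2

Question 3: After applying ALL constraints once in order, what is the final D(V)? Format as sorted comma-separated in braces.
Constraint 1 (Z < Y) on D(Z)={3,6,7,9} D(Y)={3,7,9}: Z {3,6,7,9}->{3,6,7}; Y {3,7,9}->{7,9}
Constraint 2 (Y != U) on D(Y)={7,9} D(U)={2,4,5,8,9}: no change
Constraint 3 (U + V = Z) on D(U)={2,4,5,8,9} D(V)={3,4,5,9} D(Z)={3,6,7}: U {2,4,5,8,9}->{2,4}; V {3,4,5,9}->{3,4,5}; Z {3,6,7}->{6,7}
Constraint 4 (V < Z) on D(V)={3,4,5} D(Z)={6,7}: no change
So after all 4 constraints: D(V) = {3,4,5}

Answer: {3,4,5}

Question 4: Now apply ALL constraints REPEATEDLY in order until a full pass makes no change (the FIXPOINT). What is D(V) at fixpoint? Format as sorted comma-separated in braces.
Answer: {3,4,5}

Derivation:
pass 0 (initial): D(V)={3,4,5,9}
pass 1: U {2,4,5,8,9}->{2,4}; V {3,4,5,9}->{3,4,5}; Y {3,7,9}->{7,9}; Z {3,6,7,9}->{6,7}
pass 2: no change
Fixpoint after 2 passes: D(V) = {3,4,5}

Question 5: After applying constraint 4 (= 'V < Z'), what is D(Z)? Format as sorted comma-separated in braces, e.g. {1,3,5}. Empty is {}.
Constraint 1 (Z < Y) on D(Z)={3,6,7,9} D(Y)={3,7,9}: Z {3,6,7,9}->{3,6,7}; Y {3,7,9}->{7,9}
Constraint 2 (Y != U) on D(Y)={7,9} D(U)={2,4,5,8,9}: no change
Constraint 3 (U + V = Z) on D(U)={2,4,5,8,9} D(V)={3,4,5,9} D(Z)={3,6,7}: U {2,4,5,8,9}->{2,4}; V {3,4,5,9}->{3,4,5}; Z {3,6,7}->{6,7}
Constraint 4 (V < Z) on D(V)={3,4,5} D(Z)={6,7}: no change
So after constraint 4: D(Z) = {6,7}

Answer: {6,7}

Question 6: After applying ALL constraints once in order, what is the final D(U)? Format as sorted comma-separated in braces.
Answer: {2,4}

Derivation:
Constraint 1 (Z < Y) on D(Z)={3,6,7,9} D(Y)={3,7,9}: Z {3,6,7,9}->{3,6,7}; Y {3,7,9}->{7,9}
Constraint 2 (Y != U) on D(Y)={7,9} D(U)={2,4,5,8,9}: no change
Constraint 3 (U + V = Z) on D(U)={2,4,5,8,9} D(V)={3,4,5,9} D(Z)={3,6,7}: U {2,4,5,8,9}->{2,4}; V {3,4,5,9}->{3,4,5}; Z {3,6,7}->{6,7}
Constraint 4 (V < Z) on D(V)={3,4,5} D(Z)={6,7}: no change
So after all 4 constraints: D(U) = {2,4}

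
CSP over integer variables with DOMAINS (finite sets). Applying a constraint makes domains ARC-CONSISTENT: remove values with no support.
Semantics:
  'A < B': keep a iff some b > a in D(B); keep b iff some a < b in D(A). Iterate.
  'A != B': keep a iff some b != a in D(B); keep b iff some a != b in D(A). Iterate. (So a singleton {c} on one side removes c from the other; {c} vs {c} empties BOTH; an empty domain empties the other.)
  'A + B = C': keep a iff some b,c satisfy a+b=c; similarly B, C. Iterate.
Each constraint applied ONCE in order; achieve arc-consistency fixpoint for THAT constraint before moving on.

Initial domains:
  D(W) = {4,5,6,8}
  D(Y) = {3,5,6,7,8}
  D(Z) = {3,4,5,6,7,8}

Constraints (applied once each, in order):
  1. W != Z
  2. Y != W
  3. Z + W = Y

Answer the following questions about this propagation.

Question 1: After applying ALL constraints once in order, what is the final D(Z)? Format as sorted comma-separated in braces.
Constraint 1 (W != Z) on D(W)={4,5,6,8} D(Z)={3,4,5,6,7,8}: no change
Constraint 2 (Y != W) on D(Y)={3,5,6,7,8} D(W)={4,5,6,8}: no change
Constraint 3 (Z + W = Y) on D(Z)={3,4,5,6,7,8} D(W)={4,5,6,8} D(Y)={3,5,6,7,8}: Z {3,4,5,6,7,8}->{3,4}; W {4,5,6,8}->{4,5}; Y {3,5,6,7,8}->{7,8}
So after all 3 constraints: D(Z) = {3,4}

Answer: {3,4}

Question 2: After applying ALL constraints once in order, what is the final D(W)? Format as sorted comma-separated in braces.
Answer: {4,5}

Derivation:
Constraint 1 (W != Z) on D(W)={4,5,6,8} D(Z)={3,4,5,6,7,8}: no change
Constraint 2 (Y != W) on D(Y)={3,5,6,7,8} D(W)={4,5,6,8}: no change
Constraint 3 (Z + W = Y) on D(Z)={3,4,5,6,7,8} D(W)={4,5,6,8} D(Y)={3,5,6,7,8}: Z {3,4,5,6,7,8}->{3,4}; W {4,5,6,8}->{4,5}; Y {3,5,6,7,8}->{7,8}
So after all 3 constraints: D(W) = {4,5}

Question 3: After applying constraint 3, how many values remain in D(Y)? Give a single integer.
Answer: 2

Derivation:
Constraint 1 (W != Z) on D(W)={4,5,6,8} D(Z)={3,4,5,6,7,8}: no change
Constraint 2 (Y != W) on D(Y)={3,5,6,7,8} D(W)={4,5,6,8}: no change
Constraint 3 (Z + W = Y) on D(Z)={3,4,5,6,7,8} D(W)={4,5,6,8} D(Y)={3,5,6,7,8}: Z {3,4,5,6,7,8}->{3,4}; W {4,5,6,8}->{4,5}; Y {3,5,6,7,8}->{7,8}
So after constraint 3: D(Y)={7,8}, size = 2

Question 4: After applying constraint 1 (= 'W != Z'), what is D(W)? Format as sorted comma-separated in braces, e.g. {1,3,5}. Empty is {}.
Answer: {4,5,6,8}

Derivation:
Constraint 1 (W != Z) on D(W)={4,5,6,8} D(Z)={3,4,5,6,7,8}: no change
So after constraint 1: D(W) = {4,5,6,8}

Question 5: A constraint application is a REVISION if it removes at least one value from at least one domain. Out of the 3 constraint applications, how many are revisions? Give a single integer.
Constraint 1 (W != Z) on D(W)={4,5,6,8} D(Z)={3,4,5,6,7,8}: no change => not a revision
Constraint 2 (Y != W) on D(Y)={3,5,6,7,8} D(W)={4,5,6,8}: no change => not a revision
Constraint 3 (Z + W = Y) on D(Z)={3,4,5,6,7,8} D(W)={4,5,6,8} D(Y)={3,5,6,7,8}: Z {3,4,5,6,7,8}->{3,4}; W {4,5,6,8}->{4,5}; Y {3,5,6,7,8}->{7,8} => REVISION
Total revisions = 1

Answer: 1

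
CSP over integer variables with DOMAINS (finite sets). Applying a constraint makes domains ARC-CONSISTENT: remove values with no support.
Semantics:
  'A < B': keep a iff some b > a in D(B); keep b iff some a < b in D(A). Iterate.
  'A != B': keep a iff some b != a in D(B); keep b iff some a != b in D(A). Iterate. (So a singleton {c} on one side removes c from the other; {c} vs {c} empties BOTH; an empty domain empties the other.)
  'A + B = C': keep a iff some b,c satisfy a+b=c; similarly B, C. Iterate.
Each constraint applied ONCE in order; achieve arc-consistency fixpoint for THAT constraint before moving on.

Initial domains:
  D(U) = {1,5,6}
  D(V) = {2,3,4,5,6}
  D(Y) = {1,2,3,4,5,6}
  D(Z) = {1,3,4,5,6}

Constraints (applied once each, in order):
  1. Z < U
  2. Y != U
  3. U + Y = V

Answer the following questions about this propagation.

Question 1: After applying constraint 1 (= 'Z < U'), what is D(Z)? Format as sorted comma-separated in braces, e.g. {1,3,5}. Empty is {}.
Constraint 1 (Z < U) on D(Z)={1,3,4,5,6} D(U)={1,5,6}: Z {1,3,4,5,6}->{1,3,4,5}; U {1,5,6}->{5,6}
So after constraint 1: D(Z) = {1,3,4,5}

Answer: {1,3,4,5}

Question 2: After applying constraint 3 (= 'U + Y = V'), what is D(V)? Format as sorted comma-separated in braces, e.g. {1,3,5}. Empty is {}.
Answer: {6}

Derivation:
Constraint 1 (Z < U) on D(Z)={1,3,4,5,6} D(U)={1,5,6}: Z {1,3,4,5,6}->{1,3,4,5}; U {1,5,6}->{5,6}
Constraint 2 (Y != U) on D(Y)={1,2,3,4,5,6} D(U)={5,6}: no change
Constraint 3 (U + Y = V) on D(U)={5,6} D(Y)={1,2,3,4,5,6} D(V)={2,3,4,5,6}: U {5,6}->{5}; Y {1,2,3,4,5,6}->{1}; V {2,3,4,5,6}->{6}
So after constraint 3: D(V) = {6}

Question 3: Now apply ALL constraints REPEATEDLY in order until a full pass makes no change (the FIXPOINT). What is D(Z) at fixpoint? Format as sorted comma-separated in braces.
Answer: {1,3,4}

Derivation:
pass 0 (initial): D(Z)={1,3,4,5,6}
pass 1: U {1,5,6}->{5}; V {2,3,4,5,6}->{6}; Y {1,2,3,4,5,6}->{1}; Z {1,3,4,5,6}->{1,3,4,5}
pass 2: Z {1,3,4,5}->{1,3,4}
pass 3: no change
Fixpoint after 3 passes: D(Z) = {1,3,4}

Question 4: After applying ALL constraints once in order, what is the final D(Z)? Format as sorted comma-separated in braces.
Constraint 1 (Z < U) on D(Z)={1,3,4,5,6} D(U)={1,5,6}: Z {1,3,4,5,6}->{1,3,4,5}; U {1,5,6}->{5,6}
Constraint 2 (Y != U) on D(Y)={1,2,3,4,5,6} D(U)={5,6}: no change
Constraint 3 (U + Y = V) on D(U)={5,6} D(Y)={1,2,3,4,5,6} D(V)={2,3,4,5,6}: U {5,6}->{5}; Y {1,2,3,4,5,6}->{1}; V {2,3,4,5,6}->{6}
So after all 3 constraints: D(Z) = {1,3,4,5}

Answer: {1,3,4,5}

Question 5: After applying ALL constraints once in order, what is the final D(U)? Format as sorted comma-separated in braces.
Answer: {5}

Derivation:
Constraint 1 (Z < U) on D(Z)={1,3,4,5,6} D(U)={1,5,6}: Z {1,3,4,5,6}->{1,3,4,5}; U {1,5,6}->{5,6}
Constraint 2 (Y != U) on D(Y)={1,2,3,4,5,6} D(U)={5,6}: no change
Constraint 3 (U + Y = V) on D(U)={5,6} D(Y)={1,2,3,4,5,6} D(V)={2,3,4,5,6}: U {5,6}->{5}; Y {1,2,3,4,5,6}->{1}; V {2,3,4,5,6}->{6}
So after all 3 constraints: D(U) = {5}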